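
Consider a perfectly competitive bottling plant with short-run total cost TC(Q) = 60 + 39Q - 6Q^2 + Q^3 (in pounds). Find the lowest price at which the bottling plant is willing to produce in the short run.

£30 per unit

Short-run supply begins at min AVC. From VC = 39Q - 6Q^2 + Q^3, AVC = 39 - 6Q + Q^2.
At the minimum of AVC, MC = AVC. MC = 39 - 12Q + 3Q^2; setting MC = AVC gives 2Q^2 - 6Q = 0, so Q = 3. min AVC = 30.
So the shutdown price is £30.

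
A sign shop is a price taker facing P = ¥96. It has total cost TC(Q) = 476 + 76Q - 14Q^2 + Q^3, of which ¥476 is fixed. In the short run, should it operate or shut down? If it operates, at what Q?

From TC, MC = TC'(Q) = 76 - 28Q + 3Q^2 and AVC = VC/Q = 76 - 14Q + Q^2.
AVC is minimized where dAVC/dQ = -14 + 2Q = 0, at Q = 7; min AVC = 76 - 14·7 + 7^2 = ¥27.
Because ¥96 ≥ ¥27, revenue can cover variable cost; the firm operates.
P = MC gives -20 - 28Q + 3Q^2 = 0, with roots -2/3 and 10. Take the larger (rising MC): Q* = 10.
Check: AVC at Q = 10 is ¥36 ≤ P, so revenue covers variable cost.
Profit = P·Q − TC = 96·10 − 836 = ¥124.

Produce at Q = 10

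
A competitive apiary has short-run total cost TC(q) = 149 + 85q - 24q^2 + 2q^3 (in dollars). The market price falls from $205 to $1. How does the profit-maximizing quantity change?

AVC = 85 - 24q + 2q^2, minimized at q = 6 where min AVC = $13. MC = 85 - 48q + 6q^2.
With P = $205 above the shutdown price, P = MC gives q = 10.
At P = $1 < min AVC = $13, price no longer covers variable cost at any output, so the firm shuts down: q = 0.

Output falls from 10 to 0 (the firm shuts down)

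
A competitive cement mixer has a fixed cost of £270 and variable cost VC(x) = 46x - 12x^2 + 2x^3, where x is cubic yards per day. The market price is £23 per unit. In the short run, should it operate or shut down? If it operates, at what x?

Shut down

Strip out fixed cost: VC = 46x - 12x^2 + 2x^3. Then AVC = 46 - 12x + 2x^2 and MC = 46 - 24x + 6x^2.
AVC hits its minimum where MC = AVC, at x = 3, giving min AVC = 46 - 12·3 + 2·3^2 = £28.
Since P = £23 < min AVC = £28, price fails to cover variable cost at any output.
The firm minimizes its loss by shutting down and losing only its fixed cost of £270.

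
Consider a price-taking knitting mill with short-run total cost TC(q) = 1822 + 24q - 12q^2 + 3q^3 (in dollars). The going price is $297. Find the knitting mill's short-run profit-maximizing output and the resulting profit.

Profit = -$352 at q = 7

AVC = 24 - 12q + 3q^2 has its minimum $12 at q = 2; price $297 clears that bar, so the firm operates.
MC = 24 - 24q + 9q^2. Setting P = MC and taking the root on the rising branch gives q* = 7.
TR = 297·7 = 2079. TC = 1822 + 609 = 2431. Profit = 2079 − 2431 = -$352.
By producing, the firm covers all variable cost plus $1470 of fixed cost; shutting down would lose the full $1822.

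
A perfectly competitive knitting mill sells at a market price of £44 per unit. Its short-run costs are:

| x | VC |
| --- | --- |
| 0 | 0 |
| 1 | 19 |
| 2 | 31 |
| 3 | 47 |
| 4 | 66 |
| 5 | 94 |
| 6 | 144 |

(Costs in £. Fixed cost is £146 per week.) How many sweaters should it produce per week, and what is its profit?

x = 5; profit = -£20

Tabulate TR − TC: x=0: -146; x=1: -121; x=2: -89; x=3: -61; x=4: -36; x=5: -20; x=6: -26.
Profit is maximized at x = 5. AVC there is 94/5 = £18.80 ≤ P, so producing beats shutting down (which would give -£146).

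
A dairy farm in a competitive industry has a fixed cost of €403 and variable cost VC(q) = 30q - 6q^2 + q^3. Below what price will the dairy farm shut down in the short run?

€21 per unit

Short-run supply begins at min AVC. From VC = 30q - 6q^2 + q^3, AVC = 30 - 6q + q^2.
dAVC/dq = -6 + 2q = 0 gives q = 3. min AVC = 30 - 6·3 + 3^2 = 21.
For P < €21 the firm produces nothing.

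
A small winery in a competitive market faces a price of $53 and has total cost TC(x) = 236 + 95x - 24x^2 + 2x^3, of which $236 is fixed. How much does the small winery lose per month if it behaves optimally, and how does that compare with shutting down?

AVC = 95 - 24x + 2x^2 has its minimum $23 at x = 6; price $53 clears that bar, so the firm operates.
With MC = 95 - 48x + 6x^2, P = MC on the upward-sloping part at x* = 7.
TR = 53·7 = 371. TC = 236 + 175 = 411. Profit = 371 − 411 = -$40.
Shutting down would mean losing the fixed cost of $236, so operating at a loss of $40 is better by $196.

Profit = -$40 at x = 7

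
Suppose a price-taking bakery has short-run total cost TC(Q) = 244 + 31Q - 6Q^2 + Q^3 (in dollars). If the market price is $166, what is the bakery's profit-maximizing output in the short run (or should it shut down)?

Produce at Q = 9

Variable cost is VC = 31Q - 6Q^2 + Q^3, so AVC = VC/Q = 31 - 6Q + Q^2 and MC = dTC/dQ = 31 - 12Q + 3Q^2.
AVC hits its minimum where MC = AVC, at Q = 3, giving min AVC = 31 - 6·3 + 3^2 = $22.
Because $166 ≥ $22, revenue can cover variable cost; the firm operates.
Set P = MC: 166 = 31 - 12Q + 3Q^2 → -135 - 12Q + 3Q^2 = 0. The roots are Q = -5 and Q = 9; the profit-maximizing output is on the rising part of MC, so Q* = 9.
Check: AVC at Q = 9 is $58 ≤ P, so revenue covers variable cost.
Profit = P·Q − TC = 166·9 − 766 = $728.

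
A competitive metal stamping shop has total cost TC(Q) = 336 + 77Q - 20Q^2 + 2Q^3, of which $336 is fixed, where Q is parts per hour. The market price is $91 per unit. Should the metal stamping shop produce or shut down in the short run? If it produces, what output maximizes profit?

Produce at Q = 7

Strip out fixed cost: VC = 77Q - 20Q^2 + 2Q^3. Then AVC = 77 - 20Q + 2Q^2 and MC = 77 - 40Q + 6Q^2.
AVC hits its minimum where MC = AVC, at Q = 5, giving min AVC = 77 - 20·5 + 2·5^2 = $27.
P = $91 exceeds min AVC = $27, so the firm stays open.
Solving P = MC: -14 - 40Q + 6Q^2 = 0 ⇒ Q = -1/3 or 7. On the upward-sloping branch, Q* = 7.
Check: AVC at Q = 7 is $35 ≤ P, so revenue covers variable cost.
Profit = P·Q − TC = 91·7 − 581 = $56.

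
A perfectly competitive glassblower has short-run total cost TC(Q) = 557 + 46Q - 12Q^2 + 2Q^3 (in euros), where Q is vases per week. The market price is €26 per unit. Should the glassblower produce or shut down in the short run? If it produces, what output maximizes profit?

Shut down

Variable cost is VC = 46Q - 12Q^2 + 2Q^3, so AVC = VC/Q = 46 - 12Q + 2Q^2 and MC = dTC/dQ = 46 - 24Q + 6Q^2.
AVC hits its minimum where MC = AVC, at Q = 3, giving min AVC = 46 - 12·3 + 2·3^2 = €28.
With P < min AVC (€26 < €28), every unit sold adds to the loss.
Best response: produce nothing and absorb the €557 fixed cost.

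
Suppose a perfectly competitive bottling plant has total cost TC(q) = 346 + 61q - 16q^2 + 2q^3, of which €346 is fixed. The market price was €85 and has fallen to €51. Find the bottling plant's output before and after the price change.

AVC = 61 - 16q + 2q^2, minimized at q = 4 where min AVC = €29. MC = 61 - 32q + 6q^2.
At P = €85 ≥ min AVC, set P = MC on the rising branch: q = 6.
At P = €51 ≥ min AVC, set P = MC: q = 5. The firm stays open but cuts output.

Output falls from 6 to 5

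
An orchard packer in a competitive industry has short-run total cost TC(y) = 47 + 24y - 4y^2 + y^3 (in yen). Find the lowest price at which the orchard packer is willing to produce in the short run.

¥20 per unit

The shutdown price is the minimum of AVC. VC = 24y - 4y^2 + y^3, so AVC = 24 - 4y + y^2.
At the minimum of AVC, MC = AVC. MC = 24 - 8y + 3y^2; setting MC = AVC gives 2y^2 - 4y = 0, so y = 2. min AVC = 20.
The firm shuts down for any P below ¥20.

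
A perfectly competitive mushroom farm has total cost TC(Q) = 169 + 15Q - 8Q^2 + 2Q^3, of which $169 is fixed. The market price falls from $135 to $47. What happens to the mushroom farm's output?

AVC = 15 - 8Q + 2Q^2, minimized at Q = 2 where min AVC = $7. MC = 15 - 16Q + 6Q^2.
With P = $135 above the shutdown price, P = MC gives Q = 6.
At P = $47 ≥ min AVC, set P = MC: Q = 4. The firm stays open but cuts output.

Output falls from 6 to 4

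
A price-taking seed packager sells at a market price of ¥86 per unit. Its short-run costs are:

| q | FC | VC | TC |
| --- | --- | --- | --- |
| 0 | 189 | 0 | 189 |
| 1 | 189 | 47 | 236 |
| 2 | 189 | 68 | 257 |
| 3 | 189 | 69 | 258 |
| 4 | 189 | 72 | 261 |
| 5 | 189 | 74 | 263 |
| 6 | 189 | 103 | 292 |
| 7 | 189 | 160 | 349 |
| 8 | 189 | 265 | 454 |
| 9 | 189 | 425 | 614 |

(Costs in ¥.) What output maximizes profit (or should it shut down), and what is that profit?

q = 7; profit = ¥253

Profit at each row (π = 86q − TC): q=0: -189; q=1: -150; q=2: -85; q=3: 0; q=4: 83; q=5: 167; q=6: 224; q=7: 253; q=8: 234; q=9: 160.
Profit is maximized at q = 7. AVC there is 160/7 = ¥22.86 ≤ P, so producing beats shutting down (which would give -¥189).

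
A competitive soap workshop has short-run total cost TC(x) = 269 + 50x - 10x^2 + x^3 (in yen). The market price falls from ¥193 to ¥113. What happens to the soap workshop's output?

Output falls from 11 to 9

MC = 50 - 20x + 3x^2; the shutdown threshold is min AVC = ¥25 (at x = 5).
At P = ¥193 ≥ min AVC, set P = MC on the rising branch: x = 11.
At P = ¥113 ≥ min AVC, set P = MC: x = 9. The firm stays open but cuts output.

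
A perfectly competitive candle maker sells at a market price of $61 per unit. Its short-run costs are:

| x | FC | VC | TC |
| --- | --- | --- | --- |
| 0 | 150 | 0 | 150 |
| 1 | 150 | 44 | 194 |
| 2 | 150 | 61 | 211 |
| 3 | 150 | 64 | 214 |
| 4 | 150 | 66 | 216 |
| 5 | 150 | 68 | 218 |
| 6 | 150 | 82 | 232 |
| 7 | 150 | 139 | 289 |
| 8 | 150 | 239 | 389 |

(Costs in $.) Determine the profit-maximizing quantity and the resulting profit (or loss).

x = 7; profit = $138

Compute π = P·x − TC at each output: x=0: -150; x=1: -133; x=2: -89; x=3: -31; x=4: 28; x=5: 87; x=6: 134; x=7: 138; x=8: 99.
Profit is maximized at x = 7. AVC there is 139/7 = $19.86 ≤ P, so producing beats shutting down (which would give -$150).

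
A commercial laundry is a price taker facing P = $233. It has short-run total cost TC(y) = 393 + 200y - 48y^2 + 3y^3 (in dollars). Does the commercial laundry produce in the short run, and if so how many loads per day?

Produce at y = 11

From TC, MC = TC'(y) = 200 - 96y + 9y^2 and AVC = VC/y = 200 - 48y + 3y^2.
The AVC parabola has its vertex at y = 48/6 = 8, where AVC = 200 - 48·8 + 3·8^2 = $8.
P = $233 exceeds min AVC = $8, so the firm stays open.
P = MC gives -33 - 96y + 9y^2 = 0, with roots -1/3 and 11. Take the larger (rising MC): y* = 11.
Check: AVC at y = 11 is $35 ≤ P, so revenue covers variable cost.
Profit = P·y − TC = 233·11 − 778 = $1785.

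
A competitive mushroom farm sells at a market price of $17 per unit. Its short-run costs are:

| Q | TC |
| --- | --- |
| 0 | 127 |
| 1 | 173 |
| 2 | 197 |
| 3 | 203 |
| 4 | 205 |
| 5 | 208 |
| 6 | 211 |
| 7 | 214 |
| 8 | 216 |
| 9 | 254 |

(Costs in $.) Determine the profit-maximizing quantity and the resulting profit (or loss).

Q = 8; profit = -$80

Tabulate TR − TC: Q=0: -127; Q=1: -156; Q=2: -163; Q=3: -152; Q=4: -137; Q=5: -123; Q=6: -109; Q=7: -95; Q=8: -80; Q=9: -101.
Profit is maximized at Q = 8. AVC there is 89/8 = $11.12 ≤ P, so producing beats shutting down (which would give -$127).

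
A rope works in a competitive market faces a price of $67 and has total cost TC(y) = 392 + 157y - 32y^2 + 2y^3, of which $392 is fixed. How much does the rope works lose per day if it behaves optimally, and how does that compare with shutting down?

Profit = -$68 at y = 9

AVC = 157 - 32y + 2y^2; min AVC = $29 at y = 8. Since P = $67 ≥ min AVC, the firm produces.
MC = 157 - 64y + 6y^2. Setting P = MC and taking the root on the rising branch gives y* = 9.
TR = 67·9 = 603. TC = 392 + 279 = 671. Profit = 603 − 671 = -$68.
That loss of $68 beats the $392 the firm would lose by shutting down; producing recovers $324 of fixed cost.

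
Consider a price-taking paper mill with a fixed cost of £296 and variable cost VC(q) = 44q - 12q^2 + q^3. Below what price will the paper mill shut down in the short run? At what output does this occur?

The shutdown price is the minimum of AVC. VC = 44q - 12q^2 + q^3, so AVC = 44 - 12q + q^2.
dAVC/dq = -12 + 2q = 0 gives q = 6. min AVC = 44 - 12·6 + 6^2 = 8.
So the shutdown price is £8.

£8 per unit, at q = 6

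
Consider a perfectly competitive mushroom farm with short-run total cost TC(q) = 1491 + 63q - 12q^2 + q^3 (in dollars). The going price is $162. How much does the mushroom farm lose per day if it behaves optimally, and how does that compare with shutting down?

Profit = -$281 at q = 11

AVC = 63 - 12q + q^2; min AVC = $27 at q = 6. Since P = $162 ≥ min AVC, the firm produces.
MC = 63 - 24q + 3q^2. Setting P = MC and taking the root on the rising branch gives q* = 11.
TR = 162·11 = 1782. TC = 1491 + 572 = 2063. Profit = 1782 − 2063 = -$281.
That loss of $281 beats the $1491 the firm would lose by shutting down; producing recovers $1210 of fixed cost.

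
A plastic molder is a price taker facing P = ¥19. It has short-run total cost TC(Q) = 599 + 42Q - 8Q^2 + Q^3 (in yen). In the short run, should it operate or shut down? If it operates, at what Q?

Shut down

Strip out fixed cost: VC = 42Q - 8Q^2 + Q^3. Then AVC = 42 - 8Q + Q^2 and MC = 42 - 16Q + 3Q^2.
The AVC parabola has its vertex at Q = 8/2 = 4, where AVC = 42 - 8·4 + 4^2 = ¥26.
With P < min AVC (¥19 < ¥26), every unit sold adds to the loss.
The firm minimizes its loss by shutting down and losing only its fixed cost of ¥599.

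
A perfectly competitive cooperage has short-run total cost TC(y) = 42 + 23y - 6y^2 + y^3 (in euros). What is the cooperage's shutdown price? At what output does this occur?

The shutdown price is the minimum of AVC. VC = 23y - 6y^2 + y^3, so AVC = 23 - 6y + y^2.
dAVC/dy = -6 + 2y = 0 gives y = 3. min AVC = 23 - 6·3 + 3^2 = 14.
For P < €14 the firm produces nothing.

€14 per unit, at y = 3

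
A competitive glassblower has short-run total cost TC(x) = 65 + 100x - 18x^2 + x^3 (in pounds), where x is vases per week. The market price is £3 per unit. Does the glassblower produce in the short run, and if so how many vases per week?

Shut down

Strip out fixed cost: VC = 100x - 18x^2 + x^3. Then AVC = 100 - 18x + x^2 and MC = 100 - 36x + 3x^2.
AVC is minimized where dAVC/dx = -18 + 2x = 0, at x = 9; min AVC = 100 - 18·9 + 9^2 = £19.
P = £3 lies below min AVC = £19; no output level covers variable cost.
Best response: produce nothing and absorb the £65 fixed cost.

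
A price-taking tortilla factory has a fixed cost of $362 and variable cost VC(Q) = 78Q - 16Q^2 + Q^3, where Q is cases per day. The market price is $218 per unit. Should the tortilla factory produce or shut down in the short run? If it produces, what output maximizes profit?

Produce at Q = 14

From TC, MC = TC'(Q) = 78 - 32Q + 3Q^2 and AVC = VC/Q = 78 - 16Q + Q^2.
AVC hits its minimum where MC = AVC, at Q = 8, giving min AVC = 78 - 16·8 + 8^2 = $14.
P = $218 exceeds min AVC = $14, so the firm stays open.
Solving P = MC: -140 - 32Q + 3Q^2 = 0 ⇒ Q = -10/3 or 14. On the upward-sloping branch, Q* = 14.
Check: AVC at Q = 14 is $50 ≤ P, so revenue covers variable cost.
Profit = P·Q − TC = 218·14 − 1062 = $1990.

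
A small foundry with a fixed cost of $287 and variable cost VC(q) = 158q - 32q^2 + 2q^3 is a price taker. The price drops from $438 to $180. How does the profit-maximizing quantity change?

Output falls from 14 to 11

AVC = 158 - 32q + 2q^2, minimized at q = 8 where min AVC = $30. MC = 158 - 64q + 6q^2.
At P = $438 ≥ min AVC, set P = MC on the rising branch: q = 14.
At P = $180 ≥ min AVC, set P = MC: q = 11. The firm stays open but cuts output.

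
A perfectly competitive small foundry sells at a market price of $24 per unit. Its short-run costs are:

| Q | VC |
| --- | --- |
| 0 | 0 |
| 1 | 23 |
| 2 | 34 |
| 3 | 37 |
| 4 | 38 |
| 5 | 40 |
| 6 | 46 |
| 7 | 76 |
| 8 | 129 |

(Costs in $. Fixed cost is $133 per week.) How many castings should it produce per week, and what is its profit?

Compute π = P·Q − TC at each output: Q=0: -133; Q=1: -132; Q=2: -119; Q=3: -98; Q=4: -75; Q=5: -53; Q=6: -35; Q=7: -41; Q=8: -70.
Profit is maximized at Q = 6. AVC there is 46/6 = $7.67 ≤ P, so producing beats shutting down (which would give -$133).

Q = 6; profit = -$35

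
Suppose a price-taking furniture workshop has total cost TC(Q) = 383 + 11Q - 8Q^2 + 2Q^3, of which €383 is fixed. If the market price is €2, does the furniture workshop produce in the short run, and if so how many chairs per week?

Shut down

Strip out fixed cost: VC = 11Q - 8Q^2 + 2Q^3. Then AVC = 11 - 8Q + 2Q^2 and MC = 11 - 16Q + 6Q^2.
The AVC parabola has its vertex at Q = 8/4 = 2, where AVC = 11 - 8·2 + 2·2^2 = €3.
Since P = €2 < min AVC = €3, price fails to cover variable cost at any output.
Shutting down limits the loss to fixed cost, €383.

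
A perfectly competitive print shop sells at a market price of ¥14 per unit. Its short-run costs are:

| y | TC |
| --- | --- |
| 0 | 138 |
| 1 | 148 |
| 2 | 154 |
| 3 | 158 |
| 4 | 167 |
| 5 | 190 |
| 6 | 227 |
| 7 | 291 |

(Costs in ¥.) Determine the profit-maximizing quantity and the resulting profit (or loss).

y = 4; profit = -¥111

Profit at each row (π = 14y − TC): y=0: -138; y=1: -134; y=2: -126; y=3: -116; y=4: -111; y=5: -120; y=6: -143; y=7: -193.
Profit is maximized at y = 4. AVC there is 29/4 = ¥7.25 ≤ P, so producing beats shutting down (which would give -¥138).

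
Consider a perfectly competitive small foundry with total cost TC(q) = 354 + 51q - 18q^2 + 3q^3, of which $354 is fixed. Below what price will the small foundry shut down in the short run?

Short-run supply begins at min AVC. From VC = 51q - 18q^2 + 3q^3, AVC = 51 - 18q + 3q^2.
At the minimum of AVC, MC = AVC. MC = 51 - 36q + 9q^2; setting MC = AVC gives 6q^2 - 18q = 0, so q = 3. min AVC = 24.
For P < $24 the firm produces nothing.

$24 per unit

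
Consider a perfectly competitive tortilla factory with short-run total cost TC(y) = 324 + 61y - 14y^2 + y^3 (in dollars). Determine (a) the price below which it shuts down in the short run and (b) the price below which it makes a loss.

Shutdown price = $12; break-even price = $52

AVC = 61 - 14y + y^2; minimized at y = 7, giving min AVC = $12. That is the shutdown price.
ATC = 324/y + 61 - 14y + y^2. Setting dATC/dy = −324/y^2 − 14 + 2y = 0 gives y = 9 (since 2·9^3 − 14·9^2 = 324).
min ATC = 324/9 + 61 − 14·9 + 9^2 = $52. That is the break-even price.
Between these two prices the firm operates at a loss; above $52 it earns a profit.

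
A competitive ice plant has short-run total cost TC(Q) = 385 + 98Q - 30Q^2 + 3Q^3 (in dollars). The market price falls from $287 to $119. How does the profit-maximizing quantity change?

MC = 98 - 60Q + 9Q^2; the shutdown threshold is min AVC = $23 (at Q = 5).
At P = $287 ≥ min AVC, set P = MC on the rising branch: Q = 9.
At P = $119 ≥ min AVC, set P = MC: Q = 7. The firm stays open but cuts output.

Output falls from 9 to 7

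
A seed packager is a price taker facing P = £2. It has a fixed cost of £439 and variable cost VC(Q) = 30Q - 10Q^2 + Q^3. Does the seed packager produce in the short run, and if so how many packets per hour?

Shut down

From TC, MC = TC'(Q) = 30 - 20Q + 3Q^2 and AVC = VC/Q = 30 - 10Q + Q^2.
The AVC parabola has its vertex at Q = 10/2 = 5, where AVC = 30 - 10·5 + 5^2 = £5.
Since P = £2 < min AVC = £5, price fails to cover variable cost at any output.
Shutting down limits the loss to fixed cost, £439.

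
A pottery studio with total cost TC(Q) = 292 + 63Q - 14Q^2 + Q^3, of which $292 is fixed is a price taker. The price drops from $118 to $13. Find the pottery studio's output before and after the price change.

Output falls from 11 to 0 (the firm shuts down)

MC = 63 - 28Q + 3Q^2; the shutdown threshold is min AVC = $14 (at Q = 7).
At P = $118 ≥ min AVC, set P = MC on the rising branch: Q = 11.
At P = $13 < min AVC = $14, price no longer covers variable cost at any output, so the firm shuts down: Q = 0.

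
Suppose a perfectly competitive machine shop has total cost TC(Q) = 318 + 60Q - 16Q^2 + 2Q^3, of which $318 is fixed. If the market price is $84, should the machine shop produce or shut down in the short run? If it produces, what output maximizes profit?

Strip out fixed cost: VC = 60Q - 16Q^2 + 2Q^3. Then AVC = 60 - 16Q + 2Q^2 and MC = 60 - 32Q + 6Q^2.
AVC is minimized where dAVC/dQ = -16 + 4Q = 0, at Q = 4; min AVC = 60 - 16·4 + 2·4^2 = $28.
P = $84 exceeds min AVC = $28, so the firm stays open.
Solving P = MC: -24 - 32Q + 6Q^2 = 0 ⇒ Q = -2/3 or 6. On the upward-sloping branch, Q* = 6.
Check: AVC at Q = 6 is $36 ≤ P, so revenue covers variable cost.
Profit = P·Q − TC = 84·6 − 534 = -$30, a loss, but smaller than the $318 fixed cost the firm would lose by shutting down.

Produce at Q = 6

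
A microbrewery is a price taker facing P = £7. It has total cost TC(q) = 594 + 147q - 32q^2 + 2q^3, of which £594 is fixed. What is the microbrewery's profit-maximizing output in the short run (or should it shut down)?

Shut down

From TC, MC = TC'(q) = 147 - 64q + 6q^2 and AVC = VC/q = 147 - 32q + 2q^2.
The AVC parabola has its vertex at q = 32/4 = 8, where AVC = 147 - 32·8 + 2·8^2 = £19.
Since P = £7 < min AVC = £19, price fails to cover variable cost at any output.
Shutting down limits the loss to fixed cost, £594.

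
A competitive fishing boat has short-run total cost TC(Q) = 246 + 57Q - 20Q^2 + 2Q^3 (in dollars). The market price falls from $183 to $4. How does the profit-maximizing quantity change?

AVC = 57 - 20Q + 2Q^2, minimized at Q = 5 where min AVC = $7. MC = 57 - 40Q + 6Q^2.
With P = $183 above the shutdown price, P = MC gives Q = 9.
At P = $4 < min AVC = $7, price no longer covers variable cost at any output, so the firm shuts down: Q = 0.

Output falls from 9 to 0 (the firm shuts down)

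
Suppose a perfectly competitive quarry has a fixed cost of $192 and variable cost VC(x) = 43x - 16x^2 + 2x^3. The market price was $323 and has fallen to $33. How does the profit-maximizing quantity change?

Output falls from 10 to 5

AVC = 43 - 16x + 2x^2, minimized at x = 4 where min AVC = $11. MC = 43 - 32x + 6x^2.
With P = $323 above the shutdown price, P = MC gives x = 10.
At P = $33 ≥ min AVC, set P = MC: x = 5. The firm stays open but cuts output.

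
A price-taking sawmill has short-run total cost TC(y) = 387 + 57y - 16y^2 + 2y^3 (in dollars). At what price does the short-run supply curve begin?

The firm shuts down when price falls below the minimum of average variable cost. AVC = VC/y = 57 - 16y + 2y^2.
At the minimum of AVC, MC = AVC. MC = 57 - 32y + 6y^2; setting MC = AVC gives 4y^2 - 16y = 0, so y = 4. min AVC = 25.
For P < $25 the firm produces nothing.

$25 per unit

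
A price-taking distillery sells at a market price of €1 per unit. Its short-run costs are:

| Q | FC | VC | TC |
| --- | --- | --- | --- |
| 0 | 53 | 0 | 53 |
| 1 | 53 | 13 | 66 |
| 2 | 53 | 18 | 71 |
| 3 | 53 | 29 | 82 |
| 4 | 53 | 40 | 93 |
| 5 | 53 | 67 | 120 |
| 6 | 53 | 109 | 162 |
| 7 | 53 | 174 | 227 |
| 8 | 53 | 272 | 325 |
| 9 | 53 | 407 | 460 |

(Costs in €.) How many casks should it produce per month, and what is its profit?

Q = 0 (shut down); profit = -€53

Tabulate TR − TC: Q=0: -53; Q=1: -65; Q=2: -69; Q=3: -79; Q=4: -89; Q=5: -115; Q=6: -156; Q=7: -220; Q=8: -317; Q=9: -451.
Profit is highest at Q = 0. Equivalently, the lowest AVC in the table is 18/2 ≈ €9 at Q = 2, and P = €1 falls below it — price never covers variable cost, so the firm shuts down and loses only its fixed cost.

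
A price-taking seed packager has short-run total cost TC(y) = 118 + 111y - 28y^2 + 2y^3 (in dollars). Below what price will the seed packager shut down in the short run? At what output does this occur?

$13 per unit, at y = 7

The firm shuts down when price falls below the minimum of average variable cost. AVC = VC/y = 111 - 28y + 2y^2.
At the minimum of AVC, MC = AVC. MC = 111 - 56y + 6y^2; setting MC = AVC gives 4y^2 - 28y = 0, so y = 7. min AVC = 13.
The firm shuts down for any P below $13.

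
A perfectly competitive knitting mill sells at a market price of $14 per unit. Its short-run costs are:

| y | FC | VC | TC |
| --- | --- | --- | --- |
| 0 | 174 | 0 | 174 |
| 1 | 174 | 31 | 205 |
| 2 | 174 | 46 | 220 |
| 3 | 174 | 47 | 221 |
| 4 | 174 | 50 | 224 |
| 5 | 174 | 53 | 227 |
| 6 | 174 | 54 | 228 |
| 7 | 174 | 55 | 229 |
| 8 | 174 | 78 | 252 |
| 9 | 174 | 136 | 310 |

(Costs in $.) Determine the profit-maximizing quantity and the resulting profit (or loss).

y = 7; profit = -$131

Compute π = P·y − TC at each output: y=0: -174; y=1: -191; y=2: -192; y=3: -179; y=4: -168; y=5: -157; y=6: -144; y=7: -131; y=8: -140; y=9: -184.
Profit is maximized at y = 7. AVC there is 55/7 = $7.86 ≤ P, so producing beats shutting down (which would give -$174).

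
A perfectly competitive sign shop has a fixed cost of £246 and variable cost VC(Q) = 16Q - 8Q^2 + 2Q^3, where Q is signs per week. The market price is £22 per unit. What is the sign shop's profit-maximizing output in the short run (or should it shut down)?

Produce at Q = 3

Strip out fixed cost: VC = 16Q - 8Q^2 + 2Q^3. Then AVC = 16 - 8Q + 2Q^2 and MC = 16 - 16Q + 6Q^2.
The AVC parabola has its vertex at Q = 8/4 = 2, where AVC = 16 - 8·2 + 2·2^2 = £8.
Because £22 ≥ £8, revenue can cover variable cost; the firm operates.
Set P = MC: 22 = 16 - 16Q + 6Q^2 → -6 - 16Q + 6Q^2 = 0. The roots are Q = -1/3 and Q = 3; the profit-maximizing output is on the rising part of MC, so Q* = 3.
Check: AVC at Q = 3 is £10 ≤ P, so revenue covers variable cost.
Profit = P·Q − TC = 22·3 − 276 = -£210, a loss, but smaller than the £246 fixed cost the firm would lose by shutting down.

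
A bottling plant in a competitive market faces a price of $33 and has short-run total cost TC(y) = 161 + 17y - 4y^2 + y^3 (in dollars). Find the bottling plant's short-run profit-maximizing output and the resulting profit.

Profit = -$97 at y = 4

AVC = 17 - 4y + y^2; min AVC = $13 at y = 2. Since P = $33 ≥ min AVC, the firm produces.
MC = 17 - 8y + 3y^2. Setting P = MC and taking the root on the rising branch gives y* = 4.
TR = 33·4 = 132. TC = 161 + 68 = 229. Profit = 132 − 229 = -$97.
By producing, the firm covers all variable cost plus $64 of fixed cost; shutting down would lose the full $161.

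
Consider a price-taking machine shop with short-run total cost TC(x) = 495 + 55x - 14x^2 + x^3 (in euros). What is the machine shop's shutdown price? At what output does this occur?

Short-run supply begins at min AVC. From VC = 55x - 14x^2 + x^3, AVC = 55 - 14x + x^2.
dAVC/dx = -14 + 2x = 0 gives x = 7. min AVC = 55 - 14·7 + 7^2 = 6.
For P < €6 the firm produces nothing.

€6 per unit, at x = 7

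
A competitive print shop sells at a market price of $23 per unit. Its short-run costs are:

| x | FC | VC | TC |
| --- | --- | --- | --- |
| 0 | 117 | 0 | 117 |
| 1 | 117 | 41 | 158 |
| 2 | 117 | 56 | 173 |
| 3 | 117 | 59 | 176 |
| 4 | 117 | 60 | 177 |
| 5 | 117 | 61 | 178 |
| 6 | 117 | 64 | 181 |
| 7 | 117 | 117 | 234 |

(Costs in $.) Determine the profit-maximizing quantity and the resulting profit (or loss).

x = 6; profit = -$43

Tabulate TR − TC: x=0: -117; x=1: -135; x=2: -127; x=3: -107; x=4: -85; x=5: -63; x=6: -43; x=7: -73.
Profit is maximized at x = 6. AVC there is 64/6 = $10.67 ≤ P, so producing beats shutting down (which would give -$117).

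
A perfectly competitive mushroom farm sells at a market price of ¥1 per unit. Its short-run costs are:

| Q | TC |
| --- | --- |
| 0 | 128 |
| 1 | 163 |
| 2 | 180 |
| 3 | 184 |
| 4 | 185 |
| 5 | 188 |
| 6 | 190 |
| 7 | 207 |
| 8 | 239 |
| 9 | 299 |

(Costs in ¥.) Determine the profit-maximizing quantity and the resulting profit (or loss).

Compute π = P·Q − TC at each output: Q=0: -128; Q=1: -162; Q=2: -178; Q=3: -181; Q=4: -181; Q=5: -183; Q=6: -184; Q=7: -200; Q=8: -231; Q=9: -290.
Profit is highest at Q = 0. Equivalently, the lowest AVC in the table is 62/6 ≈ ¥10.33 at Q = 6, and P = ¥1 falls below it — price never covers variable cost, so the firm shuts down and loses only its fixed cost.

Q = 0 (shut down); profit = -¥128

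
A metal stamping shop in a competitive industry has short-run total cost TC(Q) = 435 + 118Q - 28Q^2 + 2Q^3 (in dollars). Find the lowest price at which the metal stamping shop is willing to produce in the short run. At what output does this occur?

$20 per unit, at Q = 7

The firm shuts down when price falls below the minimum of average variable cost. AVC = VC/Q = 118 - 28Q + 2Q^2.
dAVC/dQ = -28 + 4Q = 0 gives Q = 7. min AVC = 118 - 28·7 + 2·7^2 = 20.
For P < $20 the firm produces nothing.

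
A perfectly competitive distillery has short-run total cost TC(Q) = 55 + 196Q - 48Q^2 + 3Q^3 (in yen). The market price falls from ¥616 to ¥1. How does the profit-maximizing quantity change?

MC = 196 - 96Q + 9Q^2; the shutdown threshold is min AVC = ¥4 (at Q = 8).
With P = ¥616 above the shutdown price, P = MC gives Q = 14.
At P = ¥1 < min AVC = ¥4, price no longer covers variable cost at any output, so the firm shuts down: Q = 0.

Output falls from 14 to 0 (the firm shuts down)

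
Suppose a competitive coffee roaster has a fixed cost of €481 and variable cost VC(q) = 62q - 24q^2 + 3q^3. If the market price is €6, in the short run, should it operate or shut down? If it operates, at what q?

Shut down

From TC, MC = TC'(q) = 62 - 48q + 9q^2 and AVC = VC/q = 62 - 24q + 3q^2.
AVC hits its minimum where MC = AVC, at q = 4, giving min AVC = 62 - 24·4 + 3·4^2 = €14.
P = €6 lies below min AVC = €14; no output level covers variable cost.
The firm minimizes its loss by shutting down and losing only its fixed cost of €481.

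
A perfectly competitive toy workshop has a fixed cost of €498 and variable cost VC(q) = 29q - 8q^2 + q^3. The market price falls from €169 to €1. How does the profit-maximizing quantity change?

Output falls from 10 to 0 (the firm shuts down)

MC = 29 - 16q + 3q^2; the shutdown threshold is min AVC = €13 (at q = 4).
At P = €169 ≥ min AVC, set P = MC on the rising branch: q = 10.
At P = €1 < min AVC = €13, price no longer covers variable cost at any output, so the firm shuts down: q = 0.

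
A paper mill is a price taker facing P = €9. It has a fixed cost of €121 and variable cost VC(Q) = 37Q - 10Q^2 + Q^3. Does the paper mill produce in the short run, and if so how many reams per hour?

Shut down

Strip out fixed cost: VC = 37Q - 10Q^2 + Q^3. Then AVC = 37 - 10Q + Q^2 and MC = 37 - 20Q + 3Q^2.
The AVC parabola has its vertex at Q = 10/2 = 5, where AVC = 37 - 10·5 + 5^2 = €12.
Since P = €9 < min AVC = €12, price fails to cover variable cost at any output.
The firm minimizes its loss by shutting down and losing only its fixed cost of €121.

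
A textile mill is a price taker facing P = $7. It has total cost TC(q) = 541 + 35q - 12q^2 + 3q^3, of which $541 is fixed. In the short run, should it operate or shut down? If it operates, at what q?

Shut down

From TC, MC = TC'(q) = 35 - 24q + 9q^2 and AVC = VC/q = 35 - 12q + 3q^2.
AVC hits its minimum where MC = AVC, at q = 2, giving min AVC = 35 - 12·2 + 3·2^2 = $23.
P = $7 lies below min AVC = $23; no output level covers variable cost.
The firm minimizes its loss by shutting down and losing only its fixed cost of $541.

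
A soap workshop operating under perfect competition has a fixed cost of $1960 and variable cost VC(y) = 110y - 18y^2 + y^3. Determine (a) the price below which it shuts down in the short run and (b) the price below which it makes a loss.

Shutdown price = $29; break-even price = $194

Shutdown price = min AVC. AVC = 110 - 18y + y^2, with vertex at y = 9 and minimum $29.
ATC = 1960/y + 110 - 18y + y^2. Setting dATC/dy = −1960/y^2 − 18 + 2y = 0 gives y = 14 (since 2·14^3 − 18·14^2 = 1960).
min ATC = 1960/14 + 110 − 18·14 + 14^2 = $194. That is the break-even price.
For $29 ≤ P < $194 the firm produces at a loss; below $29 it shuts down.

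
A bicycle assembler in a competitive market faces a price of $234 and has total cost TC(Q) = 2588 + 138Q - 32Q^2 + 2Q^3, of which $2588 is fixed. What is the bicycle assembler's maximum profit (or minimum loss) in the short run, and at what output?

AVC = 138 - 32Q + 2Q^2 has its minimum $10 at Q = 8; price $234 clears that bar, so the firm operates.
With MC = 138 - 64Q + 6Q^2, P = MC on the upward-sloping part at Q* = 12.
TR = 234·12 = 2808. TC = 2588 + 504 = 3092. Profit = 2808 − 3092 = -$284.
Shutting down would mean losing the fixed cost of $2588, so operating at a loss of $284 is better by $2304.

Profit = -$284 at Q = 12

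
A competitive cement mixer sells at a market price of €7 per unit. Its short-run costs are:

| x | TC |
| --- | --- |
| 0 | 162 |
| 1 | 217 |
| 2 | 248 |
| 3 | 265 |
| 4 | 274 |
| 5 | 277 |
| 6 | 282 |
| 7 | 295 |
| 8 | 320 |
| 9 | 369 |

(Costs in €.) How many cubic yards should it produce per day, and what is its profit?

x = 0 (shut down); profit = -€162

Compute π = P·x − TC at each output: x=0: -162; x=1: -210; x=2: -234; x=3: -244; x=4: -246; x=5: -242; x=6: -240; x=7: -246; x=8: -264; x=9: -306.
Profit is highest at x = 0. Equivalently, the lowest AVC in the table is 133/7 ≈ €19 at x = 7, and P = €7 falls below it — price never covers variable cost, so the firm shuts down and loses only its fixed cost.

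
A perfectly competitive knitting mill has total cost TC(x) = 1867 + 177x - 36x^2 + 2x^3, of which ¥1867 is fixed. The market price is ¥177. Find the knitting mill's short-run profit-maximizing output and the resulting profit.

Profit = -¥139 at x = 12

AVC = 177 - 36x + 2x^2; min AVC = ¥15 at x = 9. Since P = ¥177 ≥ min AVC, the firm produces.
MC = 177 - 72x + 6x^2. Setting P = MC and taking the root on the rising branch gives x* = 12.
TR = 177·12 = 2124. TC = 1867 + 396 = 2263. Profit = 2124 − 2263 = -¥139.
By producing, the firm covers all variable cost plus ¥1728 of fixed cost; shutting down would lose the full ¥1867.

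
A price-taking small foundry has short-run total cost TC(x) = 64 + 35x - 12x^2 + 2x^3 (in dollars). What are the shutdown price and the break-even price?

Shutdown price = $17; break-even price = $35

Shutdown price = min AVC. AVC = 35 - 12x + 2x^2, with vertex at x = 3 and minimum $17.
ATC = 64/x + 35 - 12x + 2x^2. Setting dATC/dx = −64/x^2 − 12 + 4x = 0 gives x = 4 (since 4·4^3 − 12·4^2 = 64).
min ATC = 64/4 + 35 − 12·4 + 2·4^2 = $35. That is the break-even price.
Between these two prices the firm operates at a loss; above $35 it earns a profit.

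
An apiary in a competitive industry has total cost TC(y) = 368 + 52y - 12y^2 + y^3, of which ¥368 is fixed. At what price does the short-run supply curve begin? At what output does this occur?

The firm shuts down when price falls below the minimum of average variable cost. AVC = VC/y = 52 - 12y + y^2.
dAVC/dy = -12 + 2y = 0 gives y = 6. min AVC = 52 - 12·6 + 6^2 = 16.
The firm shuts down for any P below ¥16.

¥16 per unit, at y = 6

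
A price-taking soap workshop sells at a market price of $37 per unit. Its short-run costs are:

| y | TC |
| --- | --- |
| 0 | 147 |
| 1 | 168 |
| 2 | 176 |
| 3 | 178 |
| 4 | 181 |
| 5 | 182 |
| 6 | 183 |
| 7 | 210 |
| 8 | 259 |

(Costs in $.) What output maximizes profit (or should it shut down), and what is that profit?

Profit at each row (π = 37y − TC): y=0: -147; y=1: -131; y=2: -102; y=3: -67; y=4: -33; y=5: 3; y=6: 39; y=7: 49; y=8: 37.
Profit is maximized at y = 7. AVC there is 63/7 = $9 ≤ P, so producing beats shutting down (which would give -$147).

y = 7; profit = $49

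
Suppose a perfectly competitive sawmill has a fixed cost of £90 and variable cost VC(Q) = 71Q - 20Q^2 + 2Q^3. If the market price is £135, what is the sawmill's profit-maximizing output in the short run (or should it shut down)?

Produce at Q = 8

From TC, MC = TC'(Q) = 71 - 40Q + 6Q^2 and AVC = VC/Q = 71 - 20Q + 2Q^2.
The AVC parabola has its vertex at Q = 20/4 = 5, where AVC = 71 - 20·5 + 2·5^2 = £21.
Because £135 ≥ £21, revenue can cover variable cost; the firm operates.
Solving P = MC: -64 - 40Q + 6Q^2 = 0 ⇒ Q = -4/3 or 8. On the upward-sloping branch, Q* = 8.
Check: AVC at Q = 8 is £39 ≤ P, so revenue covers variable cost.
Profit = P·Q − TC = 135·8 − 402 = £678.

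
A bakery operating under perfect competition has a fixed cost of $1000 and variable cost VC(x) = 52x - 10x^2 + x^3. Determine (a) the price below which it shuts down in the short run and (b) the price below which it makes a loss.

Shutdown price = $27; break-even price = $152

Shutdown price = min AVC. AVC = 52 - 10x + x^2, with vertex at x = 5 and minimum $27.
ATC = 1000/x + 52 - 10x + x^2. Setting dATC/dx = −1000/x^2 − 10 + 2x = 0 gives x = 10 (since 2·10^3 − 10·10^2 = 1000).
min ATC = 1000/10 + 52 − 10·10 + 10^2 = $152. That is the break-even price.
Between these two prices the firm operates at a loss; above $152 it earns a profit.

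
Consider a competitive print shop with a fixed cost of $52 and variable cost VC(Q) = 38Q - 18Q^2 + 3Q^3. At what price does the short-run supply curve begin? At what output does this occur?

$11 per unit, at Q = 3

The firm shuts down when price falls below the minimum of average variable cost. AVC = VC/Q = 38 - 18Q + 3Q^2.
dAVC/dQ = -18 + 6Q = 0 gives Q = 3. min AVC = 38 - 18·3 + 3·3^2 = 11.
So the shutdown price is $11.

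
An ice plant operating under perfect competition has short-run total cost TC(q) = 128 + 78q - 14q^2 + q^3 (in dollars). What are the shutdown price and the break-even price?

Shutdown price = $29; break-even price = $46

AVC = 78 - 14q + q^2; minimized at q = 7, giving min AVC = $29. That is the shutdown price.
ATC = 128/q + 78 - 14q + q^2. Setting dATC/dq = −128/q^2 − 14 + 2q = 0 gives q = 8 (since 2·8^3 − 14·8^2 = 128).
min ATC = 128/8 + 78 − 14·8 + 8^2 = $46. That is the break-even price.
Between these two prices the firm operates at a loss; above $46 it earns a profit.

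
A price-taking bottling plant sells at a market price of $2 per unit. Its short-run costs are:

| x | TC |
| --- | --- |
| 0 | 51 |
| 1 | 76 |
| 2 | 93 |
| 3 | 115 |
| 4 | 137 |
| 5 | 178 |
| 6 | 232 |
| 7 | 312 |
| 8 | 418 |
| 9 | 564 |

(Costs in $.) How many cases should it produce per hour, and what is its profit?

Tabulate TR − TC: x=0: -51; x=1: -74; x=2: -89; x=3: -109; x=4: -129; x=5: -168; x=6: -220; x=7: -298; x=8: -402; x=9: -546.
Profit is highest at x = 0. Equivalently, the lowest AVC in the table is 42/2 ≈ $21 at x = 2, and P = $2 falls below it — price never covers variable cost, so the firm shuts down and loses only its fixed cost.

x = 0 (shut down); profit = -$51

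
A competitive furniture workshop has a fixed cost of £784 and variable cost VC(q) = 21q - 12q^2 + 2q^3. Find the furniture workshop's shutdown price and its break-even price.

Shutdown price = £3; break-even price = £147

AVC = 21 - 12q + 2q^2; minimized at q = 3, giving min AVC = £3. That is the shutdown price.
ATC = 784/q + 21 - 12q + 2q^2. Setting dATC/dq = −784/q^2 − 12 + 4q = 0 gives q = 7 (since 4·7^3 − 12·7^2 = 784).
min ATC = 784/7 + 21 − 12·7 + 2·7^2 = £147. That is the break-even price.
For £3 ≤ P < £147 the firm produces at a loss; below £3 it shuts down.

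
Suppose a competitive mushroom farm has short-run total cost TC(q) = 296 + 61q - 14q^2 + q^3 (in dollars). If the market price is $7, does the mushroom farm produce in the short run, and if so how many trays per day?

Strip out fixed cost: VC = 61q - 14q^2 + q^3. Then AVC = 61 - 14q + q^2 and MC = 61 - 28q + 3q^2.
AVC hits its minimum where MC = AVC, at q = 7, giving min AVC = 61 - 14·7 + 7^2 = $12.
Since P = $7 < min AVC = $12, price fails to cover variable cost at any output.
Shutting down limits the loss to fixed cost, $296.

Shut down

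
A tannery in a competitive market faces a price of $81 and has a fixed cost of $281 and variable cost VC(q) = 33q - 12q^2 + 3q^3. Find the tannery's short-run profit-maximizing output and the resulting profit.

AVC = 33 - 12q + 3q^2; min AVC = $21 at q = 2. Since P = $81 ≥ min AVC, the firm produces.
MC = 33 - 24q + 9q^2. Setting P = MC and taking the root on the rising branch gives q* = 4.
TR = 81·4 = 324. TC = 281 + 132 = 413. Profit = 324 − 413 = -$89.
That loss of $89 beats the $281 the firm would lose by shutting down; producing recovers $192 of fixed cost.

Profit = -$89 at q = 4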